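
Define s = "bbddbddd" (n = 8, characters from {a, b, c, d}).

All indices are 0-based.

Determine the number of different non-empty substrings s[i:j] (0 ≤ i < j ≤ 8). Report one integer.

26

rank→(start, suffix):
  0 → (0, 'bbddbddd')
  1 → (1, 'bddbddd')
  2 → (4, 'bddd')
  3 → (7, 'd')
  4 → (3, 'dbddd')
  5 → (6, 'dd')
  6 → (2, 'ddbddd')
  7 → (5, 'ddd')

SA = [0, 1, 4, 7, 3, 6, 2, 5]
i: (SA[i-1],SA[i]) lcp shared
  1: (0,1) 1 'b'
  2: (1,4) 3 'bdd'
  3: (4,7) 0 ''
  4: (7,3) 1 'd'
  5: (3,6) 1 'd'
  6: (6,2) 2 'dd'
  7: (2,5) 2 'dd'

n(n+1)/2 = 8·9/2 = 36
Σ LCP = 0 + 1 + 3 + 0 + 1 + 1 + 2 + 2 = 10
distinct = 36 − 10 = 26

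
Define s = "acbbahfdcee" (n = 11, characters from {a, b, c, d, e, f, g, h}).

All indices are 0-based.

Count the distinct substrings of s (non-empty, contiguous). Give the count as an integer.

sorted suffixes:
  #0 SA[0]=0  'acbbahfdcee'
  #1 SA[1]=4  'ahfdcee'
  #2 SA[2]=3  'bahfdcee'
  #3 SA[3]=2  'bbahfdcee'
  #4 SA[4]=1  'cbbahfdcee'
  #5 SA[5]=8  'cee'
  #6 SA[6]=7  'dcee'
  #7 SA[7]=10  'e'
  #8 SA[8]=9  'ee'
  #9 SA[9]=6  'fdcee'
  #10 SA[10]=5  'hfdcee'

SA = [0, 4, 3, 2, 1, 8, 7, 10, 9, 6, 5]
rank  pair      lcp
   1  s[0:],s[4:]  1  'a'
   2  s[4:],s[3:]  0  ''
   3  s[3:],s[2:]  1  'b'
   4  s[2:],s[1:]  0  ''
   5  s[1:],s[8:]  1  'c'
   6  s[8:],s[7:]  0  ''
   7  s[7:],s[10:]  0  ''
   8  s[10:],s[9:]  1  'e'
   9  s[9:],s[6:]  0  ''
  10  s[6:],s[5:]  0  ''

n(n+1)/2 = 11·12/2 = 66
Σ LCP = 0 + 1 + 0 + 1 + 0 + 1 + 0 + 0 + 1 + 0 + 0 = 4
distinct = 66 − 4 = 62

62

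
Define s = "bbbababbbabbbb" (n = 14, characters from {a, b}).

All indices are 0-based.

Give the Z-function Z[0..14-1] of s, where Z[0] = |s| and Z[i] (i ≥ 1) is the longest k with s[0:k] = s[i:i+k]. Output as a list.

[14, 2, 1, 0, 1, 0, 5, 2, 1, 0, 3, 3, 2, 1]

Z[0]=14
i=1: i≥r, start 0; Z[1]=2 extend→box=[1,3)
i=2: min(r-i=1, Z[1]=2)=1; Z[2]=1
i=3: i≥r, start 0; Z[3]=0
i=4: i≥r, start 0; Z[4]=1 extend→box=[4,5)
i=5: i≥r, start 0; Z[5]=0
i=6: i≥r, start 0; Z[6]=5 extend→box=[6,11)
i=7: min(r-i=4, Z[1]=2)=2; Z[7]=2
i=8: min(r-i=3, Z[2]=1)=1; Z[8]=1
i=9: min(r-i=2, Z[3]=0)=0; Z[9]=0
i=10: min(r-i=1, Z[4]=1)=1; Z[10]=3 extend→box=[10,13)
i=11: min(r-i=2, Z[1]=2)=2; Z[11]=3 extend→box=[11,14)
i=12: min(r-i=2, Z[1]=2)=2; Z[12]=2
i=13: min(r-i=1, Z[2]=1)=1; Z[13]=1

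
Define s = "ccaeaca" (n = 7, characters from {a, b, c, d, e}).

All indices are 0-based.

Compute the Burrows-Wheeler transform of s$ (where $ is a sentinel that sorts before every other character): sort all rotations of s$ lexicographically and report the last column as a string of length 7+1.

rank  rotation  last
    0  $ccaeaca  a
    1  a$ccaeac  c
    2  aca$ccae  e
    3  aeaca$cc  c
    4  ca$ccaea  a
    5  caeaca$c  c
    6  ccaeaca$  $
    7  eaca$cca  a

acecac$a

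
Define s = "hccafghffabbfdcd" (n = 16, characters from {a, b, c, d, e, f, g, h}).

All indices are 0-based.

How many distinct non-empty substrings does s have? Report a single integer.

rank | idx | suffix
   0 |   9 | abbfdcd
   1 |   3 | afghffabbfdcd
   2 |  10 | bbfdcd
   3 |  11 | bfdcd
   4 |   2 | cafghffabbfdcd
   5 |   1 | ccafghffabbfdcd
   6 |  14 | cd
   7 |  15 | d
   8 |  13 | dcd
   9 |   8 | fabbfdcd
  10 |  12 | fdcd
  11 |   7 | ffabbfdcd
  12 |   4 | fghffabbfdcd
  13 |   5 | ghffabbfdcd
  14 |   0 | hccafghffabbfdcd
  15 |   6 | hffabbfdcd

SA = [9, 3, 10, 11, 2, 1, 14, 15, 13, 8, 12, 7, 4, 5, 0, 6]
i: (SA[i-1],SA[i]) lcp shared
  1: (9,3) 1 'a'
  2: (3,10) 0 ''
  3: (10,11) 1 'b'
  4: (11,2) 0 ''
  5: (2,1) 1 'c'
  6: (1,14) 1 'c'
  7: (14,15) 0 ''
  8: (15,13) 1 'd'
  9: (13,8) 0 ''
  10: (8,12) 1 'f'
  11: (12,7) 1 'f'
  12: (7,4) 1 'f'
  13: (4,5) 0 ''
  14: (5,0) 0 ''
  15: (0,6) 1 'h'

n(n+1)/2 = 16·17/2 = 136
Σ LCP = 0 + 1 + 0 + 1 + 0 + 1 + 1 + 0 + 1 + 0 + 1 + 1 + 1 + 0 + 0 + 1 = 9
distinct = 136 − 9 = 127

127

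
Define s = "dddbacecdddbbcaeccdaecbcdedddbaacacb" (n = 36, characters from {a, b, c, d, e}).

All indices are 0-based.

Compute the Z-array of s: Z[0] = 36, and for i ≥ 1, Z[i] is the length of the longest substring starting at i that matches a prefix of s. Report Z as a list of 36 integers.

[36, 2, 1, 0, 0, 0, 0, 0, 4, 2, 1, 0, 0, 0, 0, 0, 0, 0, 1, 0, 0, 0, 0, 0, 1, 0, 5, 2, 1, 0, 0, 0, 0, 0, 0, 0]

Z[0]=36
i=1: fresh scan; Z[1]=2 scan→box=[1,3)
i=2: min(r-i=1, Z[1]=2)=1; Z[2]=1
i=3: fresh scan; Z[3]=0
i=4: fresh scan; Z[4]=0
i=5: fresh scan; Z[5]=0
i=6: fresh scan; Z[6]=0
i=7: fresh scan; Z[7]=0
i=8: fresh scan; Z[8]=4 scan→box=[8,12)
i=9: min(r-i=3, Z[1]=2)=2; Z[9]=2
i=10: min(r-i=2, Z[2]=1)=1; Z[10]=1
i=11: min(r-i=1, Z[3]=0)=0; Z[11]=0
i=12: fresh scan; Z[12]=0
i=13: fresh scan; Z[13]=0
i=14: fresh scan; Z[14]=0
i=15: fresh scan; Z[15]=0
i=16: fresh scan; Z[16]=0
i=17: fresh scan; Z[17]=0
i=18: fresh scan; Z[18]=1 scan→box=[18,19)
i=19: fresh scan; Z[19]=0
i=20: fresh scan; Z[20]=0
i=21: fresh scan; Z[21]=0
i=22: fresh scan; Z[22]=0
i=23: fresh scan; Z[23]=0
i=24: fresh scan; Z[24]=1 scan→box=[24,25)
i=25: fresh scan; Z[25]=0
i=26: fresh scan; Z[26]=5 scan→box=[26,31)
i=27: min(r-i=4, Z[1]=2)=2; Z[27]=2
i=28: min(r-i=3, Z[2]=1)=1; Z[28]=1
i=29: min(r-i=2, Z[3]=0)=0; Z[29]=0
i=30: min(r-i=1, Z[4]=0)=0; Z[30]=0
i=31: fresh scan; Z[31]=0
i=32: fresh scan; Z[32]=0
i=33: fresh scan; Z[33]=0
i=34: fresh scan; Z[34]=0
i=35: fresh scan; Z[35]=0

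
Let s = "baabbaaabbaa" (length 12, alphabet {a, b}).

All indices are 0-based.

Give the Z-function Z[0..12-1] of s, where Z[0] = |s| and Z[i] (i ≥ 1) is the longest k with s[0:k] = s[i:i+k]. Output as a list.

[12, 0, 0, 1, 3, 0, 0, 0, 1, 3, 0, 0]

Z[0]=12
i=1: i≥r, start 0; Z[1]=0
i=2: i≥r, start 0; Z[2]=0
i=3: i≥r, start 0; Z[3]=1 extend→box=[3,4)
i=4: i≥r, start 0; Z[4]=3 extend→box=[4,7)
i=5: min(r-i=2, Z[1]=0)=0; Z[5]=0
i=6: min(r-i=1, Z[2]=0)=0; Z[6]=0
i=7: i≥r, start 0; Z[7]=0
i=8: i≥r, start 0; Z[8]=1 extend→box=[8,9)
i=9: i≥r, start 0; Z[9]=3 extend→box=[9,12)
i=10: min(r-i=2, Z[1]=0)=0; Z[10]=0
i=11: min(r-i=1, Z[2]=0)=0; Z[11]=0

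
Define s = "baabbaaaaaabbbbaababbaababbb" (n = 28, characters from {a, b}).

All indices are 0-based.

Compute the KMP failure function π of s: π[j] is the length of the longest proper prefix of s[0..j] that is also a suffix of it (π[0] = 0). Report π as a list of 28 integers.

π[0] = 0
j=1 s[j]='a': π[1]=0 (border '')
j=2 s[j]='a': π[2]=0 (border '')
j=3 s[j]='b': π[3]=1 (border 'b')
j=4 s[j]='b': k: 1→0; π[4]=1 (border 'b')
j=5 s[j]='a': π[5]=2 (border 'ba')
j=6 s[j]='a': π[6]=3 (border 'baa')
j=7 s[j]='a': k: 3→0; π[7]=0 (border '')
j=8 s[j]='a': π[8]=0 (border '')
j=9 s[j]='a': π[9]=0 (border '')
j=10 s[j]='a': π[10]=0 (border '')
j=11 s[j]='b': π[11]=1 (border 'b')
j=12 s[j]='b': k: 1→0; π[12]=1 (border 'b')
j=13 s[j]='b': k: 1→0; π[13]=1 (border 'b')
j=14 s[j]='b': k: 1→0; π[14]=1 (border 'b')
j=15 s[j]='a': π[15]=2 (border 'ba')
j=16 s[j]='a': π[16]=3 (border 'baa')
j=17 s[j]='b': π[17]=4 (border 'baab')
j=18 s[j]='a': k: 4→1; π[18]=2 (border 'ba')
j=19 s[j]='b': k: 2→0; π[19]=1 (border 'b')
j=20 s[j]='b': k: 1→0; π[20]=1 (border 'b')
j=21 s[j]='a': π[21]=2 (border 'ba')
j=22 s[j]='a': π[22]=3 (border 'baa')
j=23 s[j]='b': π[23]=4 (border 'baab')
j=24 s[j]='a': k: 4→1; π[24]=2 (border 'ba')
j=25 s[j]='b': k: 2→0; π[25]=1 (border 'b')
j=26 s[j]='b': k: 1→0; π[26]=1 (border 'b')
j=27 s[j]='b': k: 1→0; π[27]=1 (border 'b')

[0, 0, 0, 1, 1, 2, 3, 0, 0, 0, 0, 1, 1, 1, 1, 2, 3, 4, 2, 1, 1, 2, 3, 4, 2, 1, 1, 1]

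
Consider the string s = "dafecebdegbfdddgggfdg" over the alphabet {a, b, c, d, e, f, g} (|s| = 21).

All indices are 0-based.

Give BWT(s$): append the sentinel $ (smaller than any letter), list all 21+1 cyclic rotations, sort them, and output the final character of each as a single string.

gdege$fdbfdcfdbgadeggd

rank  rotation                last
    0  $dafecebdegbfdddgggfdg  g
    1  afecebdegbfdddgggfdg$d  d
    2  bdegbfdddgggfdg$dafece  e
    3  bfdddgggfdg$dafecebdeg  g
    4  cebdegbfdddgggfdg$dafe  e
    5  dafecebdegbfdddgggfdg$  $
    6  dddgggfdg$dafecebdegbf  f
    7  ddgggfdg$dafecebdegbfd  d
    8  degbfdddgggfdg$dafeceb  b
    9  dg$dafecebdegbfdddgggf  f
   10  dgggfdg$dafecebdegbfdd  d
   11  ebdegbfdddgggfdg$dafec  c
   12  ecebdegbfdddgggfdg$daf  f
   13  egbfdddgggfdg$dafecebd  d
   14  fdddgggfdg$dafecebdegb  b
   15  fdg$dafecebdegbfdddggg  g
   16  fecebdegbfdddgggfdg$da  a
   17  g$dafecebdegbfdddgggfd  d
   18  gbfdddgggfdg$dafecebde  e
   19  gfdg$dafecebdegbfdddgg  g
   20  ggfdg$dafecebdegbfdddg  g
   21  gggfdg$dafecebdegbfddd  d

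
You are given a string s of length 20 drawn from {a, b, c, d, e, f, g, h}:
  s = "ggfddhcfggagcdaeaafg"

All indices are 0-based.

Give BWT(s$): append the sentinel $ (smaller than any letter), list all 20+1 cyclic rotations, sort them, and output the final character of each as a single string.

rank  rotation               last
    0  $ggfddhcfggagcdaeaafg  g
    1  aafg$ggfddhcfggagcdae  e
    2  aeaafg$ggfddhcfggagcd  d
    3  afg$ggfddhcfggagcdaea  a
    4  agcdaeaafg$ggfddhcfgg  g
    5  cdaeaafg$ggfddhcfggag  g
    6  cfggagcdaeaafg$ggfddh  h
    7  daeaafg$ggfddhcfggagc  c
    8  ddhcfggagcdaeaafg$ggf  f
    9  dhcfggagcdaeaafg$ggfd  d
   10  eaafg$ggfddhcfggagcda  a
   11  fddhcfggagcdaeaafg$gg  g
   12  fg$ggfddhcfggagcdaeaa  a
   13  fggagcdaeaafg$ggfddhc  c
   14  g$ggfddhcfggagcdaeaaf  f
   15  gagcdaeaafg$ggfddhcfg  g
   16  gcdaeaafg$ggfddhcfgga  a
   17  gfddhcfggagcdaeaafg$g  g
   18  ggagcdaeaafg$ggfddhcf  f
   19  ggfddhcfggagcdaeaafg$  $
   20  hcfggagcdaeaafg$ggfdd  d

gedagghcfdagacfgagf$d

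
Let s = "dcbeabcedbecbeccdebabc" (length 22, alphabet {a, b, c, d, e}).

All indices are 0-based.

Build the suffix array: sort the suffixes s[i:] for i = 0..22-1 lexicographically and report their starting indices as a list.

sorted suffixes:
  #0 SA[0]=19  'abc'
  #1 SA[1]=4  'abcedbecbeccdebabc'
  #2 SA[2]=18  'babc'
  #3 SA[3]=20  'bc'
  #4 SA[4]=5  'bcedbecbeccdebabc'
  #5 SA[5]=2  'beabcedbecbeccdebabc'
  #6 SA[6]=9  'becbeccdebabc'
  #7 SA[7]=12  'beccdebabc'
  #8 SA[8]=21  'c'
  #9 SA[9]=1  'cbeabcedbecbeccdebabc'
  #10 SA[10]=11  'cbeccdebabc'
  #11 SA[11]=14  'ccdebabc'
  #12 SA[12]=15  'cdebabc'
  #13 SA[13]=6  'cedbecbeccdebabc'
  #14 SA[14]=8  'dbecbeccdebabc'
  #15 SA[15]=0  'dcbeabcedbecbeccdebabc'
  #16 SA[16]=16  'debabc'
  #17 SA[17]=3  'eabcedbecbeccdebabc'
  #18 SA[18]=17  'ebabc'
  #19 SA[19]=10  'ecbeccdebabc'
  #20 SA[20]=13  'eccdebabc'
  #21 SA[21]=7  'edbecbeccdebabc'

[19, 4, 18, 20, 5, 2, 9, 12, 21, 1, 11, 14, 15, 6, 8, 0, 16, 3, 17, 10, 13, 7]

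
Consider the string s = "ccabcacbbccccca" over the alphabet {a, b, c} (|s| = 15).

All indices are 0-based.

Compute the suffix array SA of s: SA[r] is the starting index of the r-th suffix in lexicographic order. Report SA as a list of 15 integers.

[14, 2, 5, 7, 3, 8, 13, 1, 4, 6, 12, 0, 11, 10, 9]

rank | idx | suffix
   0 |  14 | a
   1 |   2 | abcacbbccccca
   2 |   5 | acbbccccca
   3 |   7 | bbccccca
   4 |   3 | bcacbbccccca
   5 |   8 | bccccca
   6 |  13 | ca
   7 |   1 | cabcacbbccccca
   8 |   4 | cacbbccccca
   9 |   6 | cbbccccca
  10 |  12 | cca
  11 |   0 | ccabcacbbccccca
  12 |  11 | ccca
  13 |  10 | cccca
  14 |   9 | ccccca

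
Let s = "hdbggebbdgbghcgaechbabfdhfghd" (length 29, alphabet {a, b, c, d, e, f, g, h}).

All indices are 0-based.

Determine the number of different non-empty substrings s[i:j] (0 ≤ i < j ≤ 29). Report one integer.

411

rank→(start, suffix):
  0 → (20, 'abfdhfghd')
  1 → (15, 'aechbabfdhfghd')
  2 → (19, 'babfdhfghd')
  3 → (6, 'bbdgbghcgaechbabfdhfghd')
  4 → (7, 'bdgbghcgaechbabfdhfghd')
  5 → (21, 'bfdhfghd')
  6 → (2, 'bggebbdgbghcgaechbabfdhfghd')
  7 → (10, 'bghcgaechbabfdhfghd')
  8 → (13, 'cgaechbabfdhfghd')
  9 → (17, 'chbabfdhfghd')
  10 → (28, 'd')
  11 → (1, 'dbggebbdgbghcgaechbabfdhfghd')
  12 → (8, 'dgbghcgaechbabfdhfghd')
  13 → (23, 'dhfghd')
  14 → (5, 'ebbdgbghcgaechbabfdhfghd')
  15 → (16, 'echbabfdhfghd')
  16 → (22, 'fdhfghd')
  17 → (25, 'fghd')
  18 → (14, 'gaechbabfdhfghd')
  19 → (9, 'gbghcgaechbabfdhfghd')
  20 → (4, 'gebbdgbghcgaechbabfdhfghd')
  21 → (3, 'ggebbdgbghcgaechbabfdhfghd')
  22 → (11, 'ghcgaechbabfdhfghd')
  23 → (26, 'ghd')
  24 → (18, 'hbabfdhfghd')
  25 → (12, 'hcgaechbabfdhfghd')
  26 → (27, 'hd')
  27 → (0, 'hdbggebbdgbghcgaechbabfdhfghd')
  28 → (24, 'hfghd')

SA = [20, 15, 19, 6, 7, 21, 2, 10, 13, 17, 28, 1, 8, 23, 5, 16, 22, 25, 14, 9, 4, 3, 11, 26, 18, 12, 27, 0, 24]
rank  pair      lcp
   1  s[20:],s[15:]  1  'a'
   2  s[15:],s[19:]  0  ''
   3  s[19:],s[6:]  1  'b'
   4  s[6:],s[7:]  1  'b'
   5  s[7:],s[21:]  1  'b'
   6  s[21:],s[2:]  1  'b'
   7  s[2:],s[10:]  2  'bg'
   8  s[10:],s[13:]  0  ''
   9  s[13:],s[17:]  1  'c'
  10  s[17:],s[28:]  0  ''
  11  s[28:],s[1:]  1  'd'
  12  s[1:],s[8:]  1  'd'
  13  s[8:],s[23:]  1  'd'
  14  s[23:],s[5:]  0  ''
  15  s[5:],s[16:]  1  'e'
  16  s[16:],s[22:]  0  ''
  17  s[22:],s[25:]  1  'f'
  18  s[25:],s[14:]  0  ''
  19  s[14:],s[9:]  1  'g'
  20  s[9:],s[4:]  1  'g'
  21  s[4:],s[3:]  1  'g'
  22  s[3:],s[11:]  1  'g'
  23  s[11:],s[26:]  2  'gh'
  24  s[26:],s[18:]  0  ''
  25  s[18:],s[12:]  1  'h'
  26  s[12:],s[27:]  1  'h'
  27  s[27:],s[0:]  2  'hd'
  28  s[0:],s[24:]  1  'h'

n(n+1)/2 = 29·30/2 = 435
Σ LCP = 0 + 1 + 0 + 1 + 1 + 1 + 1 + 2 + 0 + 1 + 0 + 1 + 1 + 1 + 0 + 1 + 0 + 1 + 0 + 1 + 1 + 1 + 1 + 2 + 0 + 1 + 1 + 2 + 1 = 24
distinct = 435 − 24 = 411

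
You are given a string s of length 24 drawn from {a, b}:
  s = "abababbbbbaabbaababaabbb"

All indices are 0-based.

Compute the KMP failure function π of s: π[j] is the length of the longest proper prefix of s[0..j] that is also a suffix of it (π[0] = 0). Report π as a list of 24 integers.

π[0] = 0
j=1 s[j]='b': π[1]=0 (border '')
j=2 s[j]='a': π[2]=1 (border 'a')
j=3 s[j]='b': π[3]=2 (border 'ab')
j=4 s[j]='a': π[4]=3 (border 'aba')
j=5 s[j]='b': π[5]=4 (border 'abab')
j=6 s[j]='b': k: 4→2→0; π[6]=0 (border '')
j=7 s[j]='b': π[7]=0 (border '')
j=8 s[j]='b': π[8]=0 (border '')
j=9 s[j]='b': π[9]=0 (border '')
j=10 s[j]='a': π[10]=1 (border 'a')
j=11 s[j]='a': k: 1→0; π[11]=1 (border 'a')
j=12 s[j]='b': π[12]=2 (border 'ab')
j=13 s[j]='b': k: 2→0; π[13]=0 (border '')
j=14 s[j]='a': π[14]=1 (border 'a')
j=15 s[j]='a': k: 1→0; π[15]=1 (border 'a')
j=16 s[j]='b': π[16]=2 (border 'ab')
j=17 s[j]='a': π[17]=3 (border 'aba')
j=18 s[j]='b': π[18]=4 (border 'abab')
j=19 s[j]='a': π[19]=5 (border 'ababa')
j=20 s[j]='a': k: 5→3→1→0; π[20]=1 (border 'a')
j=21 s[j]='b': π[21]=2 (border 'ab')
j=22 s[j]='b': k: 2→0; π[22]=0 (border '')
j=23 s[j]='b': π[23]=0 (border '')

[0, 0, 1, 2, 3, 4, 0, 0, 0, 0, 1, 1, 2, 0, 1, 1, 2, 3, 4, 5, 1, 2, 0, 0]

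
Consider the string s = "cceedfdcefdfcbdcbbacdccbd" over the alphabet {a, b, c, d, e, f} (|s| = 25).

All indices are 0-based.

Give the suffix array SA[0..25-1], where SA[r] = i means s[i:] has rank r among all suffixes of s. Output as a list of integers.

sorted suffixes:
  #0 SA[0]=18  'acdccbd'
  #1 SA[1]=17  'bacdccbd'
  #2 SA[2]=16  'bbacdccbd'
  #3 SA[3]=23  'bd'
  #4 SA[4]=13  'bdcbbacdccbd'
  #5 SA[5]=15  'cbbacdccbd'
  #6 SA[6]=22  'cbd'
  #7 SA[7]=12  'cbdcbbacdccbd'
  #8 SA[8]=21  'ccbd'
  #9 SA[9]=0  'cceedfdcefdfcbdcbbacdccbd'
  #10 SA[10]=19  'cdccbd'
  #11 SA[11]=1  'ceedfdcefdfcbdcbbacdccbd'
  #12 SA[12]=7  'cefdfcbdcbbacdccbd'
  #13 SA[13]=24  'd'
  #14 SA[14]=14  'dcbbacdccbd'
  #15 SA[15]=20  'dccbd'
  #16 SA[16]=6  'dcefdfcbdcbbacdccbd'
  #17 SA[17]=10  'dfcbdcbbacdccbd'
  #18 SA[18]=4  'dfdcefdfcbdcbbacdccbd'
  #19 SA[19]=3  'edfdcefdfcbdcbbacdccbd'
  #20 SA[20]=2  'eedfdcefdfcbdcbbacdccbd'
  #21 SA[21]=8  'efdfcbdcbbacdccbd'
  #22 SA[22]=11  'fcbdcbbacdccbd'
  #23 SA[23]=5  'fdcefdfcbdcbbacdccbd'
  #24 SA[24]=9  'fdfcbdcbbacdccbd'

[18, 17, 16, 23, 13, 15, 22, 12, 21, 0, 19, 1, 7, 24, 14, 20, 6, 10, 4, 3, 2, 8, 11, 5, 9]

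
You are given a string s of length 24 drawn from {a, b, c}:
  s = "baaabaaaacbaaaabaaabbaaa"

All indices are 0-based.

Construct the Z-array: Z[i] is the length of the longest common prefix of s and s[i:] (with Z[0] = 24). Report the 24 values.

[24, 0, 0, 0, 4, 0, 0, 0, 0, 0, 4, 0, 0, 0, 0, 5, 0, 0, 0, 1, 4, 0, 0, 0]

Z[0]=24
i=1: i≥r, start 0; Z[1]=0
i=2: i≥r, start 0; Z[2]=0
i=3: i≥r, start 0; Z[3]=0
i=4: i≥r, start 0; Z[4]=4 scan→box=[4,8)
i=5: min(r-i=3, Z[1]=0)=0; Z[5]=0
i=6: min(r-i=2, Z[2]=0)=0; Z[6]=0
i=7: min(r-i=1, Z[3]=0)=0; Z[7]=0
i=8: i≥r, start 0; Z[8]=0
i=9: i≥r, start 0; Z[9]=0
i=10: i≥r, start 0; Z[10]=4 scan→box=[10,14)
i=11: min(r-i=3, Z[1]=0)=0; Z[11]=0
i=12: min(r-i=2, Z[2]=0)=0; Z[12]=0
i=13: min(r-i=1, Z[3]=0)=0; Z[13]=0
i=14: i≥r, start 0; Z[14]=0
i=15: i≥r, start 0; Z[15]=5 scan→box=[15,20)
i=16: min(r-i=4, Z[1]=0)=0; Z[16]=0
i=17: min(r-i=3, Z[2]=0)=0; Z[17]=0
i=18: min(r-i=2, Z[3]=0)=0; Z[18]=0
i=19: min(r-i=1, Z[4]=4)=1; Z[19]=1
i=20: i≥r, start 0; Z[20]=4 scan→box=[20,24)
i=21: min(r-i=3, Z[1]=0)=0; Z[21]=0
i=22: min(r-i=2, Z[2]=0)=0; Z[22]=0
i=23: min(r-i=1, Z[3]=0)=0; Z[23]=0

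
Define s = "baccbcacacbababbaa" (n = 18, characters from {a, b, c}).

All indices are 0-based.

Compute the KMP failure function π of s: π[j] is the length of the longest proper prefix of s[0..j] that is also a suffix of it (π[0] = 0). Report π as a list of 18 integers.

[0, 0, 0, 0, 1, 0, 0, 0, 0, 0, 1, 2, 1, 2, 1, 1, 2, 0]

π[0] = 0
j=1 s[j]='a': π[1]=0 (border '')
j=2 s[j]='c': π[2]=0 (border '')
j=3 s[j]='c': π[3]=0 (border '')
j=4 s[j]='b': π[4]=1 (border 'b')
j=5 s[j]='c': k: 1→0; π[5]=0 (border '')
j=6 s[j]='a': π[6]=0 (border '')
j=7 s[j]='c': π[7]=0 (border '')
j=8 s[j]='a': π[8]=0 (border '')
j=9 s[j]='c': π[9]=0 (border '')
j=10 s[j]='b': π[10]=1 (border 'b')
j=11 s[j]='a': π[11]=2 (border 'ba')
j=12 s[j]='b': k: 2→0; π[12]=1 (border 'b')
j=13 s[j]='a': π[13]=2 (border 'ba')
j=14 s[j]='b': k: 2→0; π[14]=1 (border 'b')
j=15 s[j]='b': k: 1→0; π[15]=1 (border 'b')
j=16 s[j]='a': π[16]=2 (border 'ba')
j=17 s[j]='a': k: 2→0; π[17]=0 (border '')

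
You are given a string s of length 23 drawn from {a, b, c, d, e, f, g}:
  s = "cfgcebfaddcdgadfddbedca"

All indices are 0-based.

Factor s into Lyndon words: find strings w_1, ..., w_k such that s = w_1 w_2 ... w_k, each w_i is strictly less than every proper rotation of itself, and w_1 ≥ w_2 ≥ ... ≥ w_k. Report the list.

emit factor 1: 'cfg' (i=0, period=3)
emit factor 2: 'ce' (i=3, period=2)
emit factor 3: 'bf' (i=5, period=2)
emit factor 4: 'addcdgadfddbedc' (i=7, period=15)
emit factor 5: 'a' (i=22, period=1)

["cfg", "ce", "bf", "addcdgadfddbedc", "a"]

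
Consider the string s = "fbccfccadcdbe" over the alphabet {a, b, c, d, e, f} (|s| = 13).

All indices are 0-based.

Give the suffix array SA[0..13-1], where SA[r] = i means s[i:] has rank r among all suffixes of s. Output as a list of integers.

rank→(start, suffix):
  0 → (7, 'adcdbe')
  1 → (1, 'bccfccadcdbe')
  2 → (11, 'be')
  3 → (6, 'cadcdbe')
  4 → (5, 'ccadcdbe')
  5 → (2, 'ccfccadcdbe')
  6 → (9, 'cdbe')
  7 → (3, 'cfccadcdbe')
  8 → (10, 'dbe')
  9 → (8, 'dcdbe')
  10 → (12, 'e')
  11 → (0, 'fbccfccadcdbe')
  12 → (4, 'fccadcdbe')

[7, 1, 11, 6, 5, 2, 9, 3, 10, 8, 12, 0, 4]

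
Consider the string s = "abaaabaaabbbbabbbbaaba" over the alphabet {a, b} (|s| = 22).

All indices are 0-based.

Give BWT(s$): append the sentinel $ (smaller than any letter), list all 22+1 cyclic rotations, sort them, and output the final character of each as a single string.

rank  rotation                 last
    0  $abaaabaaabbbbabbbbaaba  a
    1  a$abaaabaaabbbbabbbbaab  b
    2  aaabaaabbbbabbbbaaba$ab  b
    3  aaabbbbabbbbaaba$abaaab  b
    4  aaba$abaaabaaabbbbabbbb  b
    5  aabaaabbbbabbbbaaba$aba  a
    6  aabbbbabbbbaaba$abaaaba  a
    7  aba$abaaabaaabbbbabbbba  a
    8  abaaabaaabbbbabbbbaaba$  $
    9  abaaabbbbabbbbaaba$abaa  a
   10  abbbbaaba$abaaabaaabbbb  b
   11  abbbbabbbbaaba$abaaabaa  a
   12  ba$abaaabaaabbbbabbbbaa  a
   13  baaabaaabbbbabbbbaaba$a  a
   14  baaabbbbabbbbaaba$abaaa  a
   15  baaba$abaaabaaabbbbabbb  b
   16  babbbbaaba$abaaabaaabbb  b
   17  bbaaba$abaaabaaabbbbabb  b
   18  bbabbbbaaba$abaaabaaabb  b
   19  bbbaaba$abaaabaaabbbbab  b
   20  bbbabbbbaaba$abaaabaaab  b
   21  bbbbaaba$abaaabaaabbbba  a
   22  bbbbabbbbaaba$abaaabaaa  a

abbbbaaa$abaaaabbbbbbaa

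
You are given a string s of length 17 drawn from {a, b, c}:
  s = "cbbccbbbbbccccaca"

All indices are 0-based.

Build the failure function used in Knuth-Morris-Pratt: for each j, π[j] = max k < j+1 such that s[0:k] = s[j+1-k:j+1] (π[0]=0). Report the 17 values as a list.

π[0] = 0
j=1 s[j]='b': π[1]=0 (border '')
j=2 s[j]='b': π[2]=0 (border '')
j=3 s[j]='c': π[3]=1 (border 'c')
j=4 s[j]='c': k: 1→0; π[4]=1 (border 'c')
j=5 s[j]='b': π[5]=2 (border 'cb')
j=6 s[j]='b': π[6]=3 (border 'cbb')
j=7 s[j]='b': k: 3→0; π[7]=0 (border '')
j=8 s[j]='b': π[8]=0 (border '')
j=9 s[j]='b': π[9]=0 (border '')
j=10 s[j]='c': π[10]=1 (border 'c')
j=11 s[j]='c': k: 1→0; π[11]=1 (border 'c')
j=12 s[j]='c': k: 1→0; π[12]=1 (border 'c')
j=13 s[j]='c': k: 1→0; π[13]=1 (border 'c')
j=14 s[j]='a': k: 1→0; π[14]=0 (border '')
j=15 s[j]='c': π[15]=1 (border 'c')
j=16 s[j]='a': k: 1→0; π[16]=0 (border '')

[0, 0, 0, 1, 1, 2, 3, 0, 0, 0, 1, 1, 1, 1, 0, 1, 0]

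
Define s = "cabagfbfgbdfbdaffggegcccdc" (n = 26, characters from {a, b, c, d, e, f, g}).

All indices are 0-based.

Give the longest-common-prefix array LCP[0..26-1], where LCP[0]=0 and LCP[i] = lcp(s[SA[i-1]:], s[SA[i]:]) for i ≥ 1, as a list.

rank→(start, suffix):
  0 → (1, 'abagfbfgbdfbdaffggegcccdc')
  1 → (14, 'affggegcccdc')
  2 → (3, 'agfbfgbdfbdaffggegcccdc')
  3 → (2, 'bagfbfgbdfbdaffggegcccdc')
  4 → (12, 'bdaffggegcccdc')
  5 → (9, 'bdfbdaffggegcccdc')
  6 → (6, 'bfgbdfbdaffggegcccdc')
  7 → (25, 'c')
  8 → (0, 'cabagfbfgbdfbdaffggegcccdc')
  9 → (21, 'cccdc')
  10 → (22, 'ccdc')
  11 → (23, 'cdc')
  12 → (13, 'daffggegcccdc')
  13 → (24, 'dc')
  14 → (10, 'dfbdaffggegcccdc')
  15 → (19, 'egcccdc')
  16 → (11, 'fbdaffggegcccdc')
  17 → (5, 'fbfgbdfbdaffggegcccdc')
  18 → (15, 'ffggegcccdc')
  19 → (7, 'fgbdfbdaffggegcccdc')
  20 → (16, 'fggegcccdc')
  21 → (8, 'gbdfbdaffggegcccdc')
  22 → (20, 'gcccdc')
  23 → (18, 'gegcccdc')
  24 → (4, 'gfbfgbdfbdaffggegcccdc')
  25 → (17, 'ggegcccdc')

SA = [1, 14, 3, 2, 12, 9, 6, 25, 0, 21, 22, 23, 13, 24, 10, 19, 11, 5, 15, 7, 16, 8, 20, 18, 4, 17]
[i] adj suffixes → lcp
  [1] 1/14 → 1 ('a')
  [2] 14/3 → 1 ('a')
  [3] 3/2 → 0 ('')
  [4] 2/12 → 1 ('b')
  [5] 12/9 → 2 ('bd')
  [6] 9/6 → 1 ('b')
  [7] 6/25 → 0 ('')
  [8] 25/0 → 1 ('c')
  [9] 0/21 → 1 ('c')
  [10] 21/22 → 2 ('cc')
  [11] 22/23 → 1 ('c')
  [12] 23/13 → 0 ('')
  [13] 13/24 → 1 ('d')
  [14] 24/10 → 1 ('d')
  [15] 10/19 → 0 ('')
  [16] 19/11 → 0 ('')
  [17] 11/5 → 2 ('fb')
  [18] 5/15 → 1 ('f')
  [19] 15/7 → 1 ('f')
  [20] 7/16 → 2 ('fg')
  [21] 16/8 → 0 ('')
  [22] 8/20 → 1 ('g')
  [23] 20/18 → 1 ('g')
  [24] 18/4 → 1 ('g')
  [25] 4/17 → 1 ('g')

[0, 1, 1, 0, 1, 2, 1, 0, 1, 1, 2, 1, 0, 1, 1, 0, 0, 2, 1, 1, 2, 0, 1, 1, 1, 1]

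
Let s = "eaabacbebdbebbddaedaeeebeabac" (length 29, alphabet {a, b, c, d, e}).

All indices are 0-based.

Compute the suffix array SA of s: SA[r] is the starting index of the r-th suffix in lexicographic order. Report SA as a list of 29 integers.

[1, 25, 2, 27, 4, 16, 19, 26, 3, 12, 8, 13, 23, 10, 6, 28, 5, 15, 18, 9, 14, 0, 24, 11, 7, 22, 17, 21, 20]

sorted suffixes:
  #0 SA[0]=1  'aabacbebdbebbddaedaeeebeabac'
  #1 SA[1]=25  'abac'
  #2 SA[2]=2  'abacbebdbebbddaedaeeebeabac'
  #3 SA[3]=27  'ac'
  #4 SA[4]=4  'acbebdbebbddaedaeeebeabac'
  #5 SA[5]=16  'aedaeeebeabac'
  #6 SA[6]=19  'aeeebeabac'
  #7 SA[7]=26  'bac'
  #8 SA[8]=3  'bacbebdbebbddaedaeeebeabac'
  #9 SA[9]=12  'bbddaedaeeebeabac'
  #10 SA[10]=8  'bdbebbddaedaeeebeabac'
  #11 SA[11]=13  'bddaedaeeebeabac'
  #12 SA[12]=23  'beabac'
  #13 SA[13]=10  'bebbddaedaeeebeabac'
  #14 SA[14]=6  'bebdbebbddaedaeeebeabac'
  #15 SA[15]=28  'c'
  #16 SA[16]=5  'cbebdbebbddaedaeeebeabac'
  #17 SA[17]=15  'daedaeeebeabac'
  #18 SA[18]=18  'daeeebeabac'
  #19 SA[19]=9  'dbebbddaedaeeebeabac'
  #20 SA[20]=14  'ddaedaeeebeabac'
  #21 SA[21]=0  'eaabacbebdbebbddaedaeeebeabac'
  #22 SA[22]=24  'eabac'
  #23 SA[23]=11  'ebbddaedaeeebeabac'
  #24 SA[24]=7  'ebdbebbddaedaeeebeabac'
  #25 SA[25]=22  'ebeabac'
  #26 SA[26]=17  'edaeeebeabac'
  #27 SA[27]=21  'eebeabac'
  #28 SA[28]=20  'eeebeabac'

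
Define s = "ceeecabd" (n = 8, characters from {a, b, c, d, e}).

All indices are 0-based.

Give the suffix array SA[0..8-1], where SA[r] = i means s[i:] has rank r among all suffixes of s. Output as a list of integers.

[5, 6, 4, 0, 7, 3, 2, 1]

sorted suffixes:
  #0 SA[0]=5  'abd'
  #1 SA[1]=6  'bd'
  #2 SA[2]=4  'cabd'
  #3 SA[3]=0  'ceeecabd'
  #4 SA[4]=7  'd'
  #5 SA[5]=3  'ecabd'
  #6 SA[6]=2  'eecabd'
  #7 SA[7]=1  'eeecabd'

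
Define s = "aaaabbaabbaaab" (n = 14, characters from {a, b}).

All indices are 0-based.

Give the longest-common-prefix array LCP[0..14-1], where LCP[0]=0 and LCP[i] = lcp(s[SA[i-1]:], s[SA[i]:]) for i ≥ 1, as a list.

[0, 3, 4, 2, 3, 6, 1, 2, 5, 0, 1, 3, 1, 4]

sorted suffixes:
  #0 SA[0]=0  'aaaabbaabbaaab'
  #1 SA[1]=10  'aaab'
  #2 SA[2]=1  'aaabbaabbaaab'
  #3 SA[3]=11  'aab'
  #4 SA[4]=6  'aabbaaab'
  #5 SA[5]=2  'aabbaabbaaab'
  #6 SA[6]=12  'ab'
  #7 SA[7]=7  'abbaaab'
  #8 SA[8]=3  'abbaabbaaab'
  #9 SA[9]=13  'b'
  #10 SA[10]=9  'baaab'
  #11 SA[11]=5  'baabbaaab'
  #12 SA[12]=8  'bbaaab'
  #13 SA[13]=4  'bbaabbaaab'

SA = [0, 10, 1, 11, 6, 2, 12, 7, 3, 13, 9, 5, 8, 4]
rank  pair      lcp
   1  s[0:],s[10:]  3  'aaa'
   2  s[10:],s[1:]  4  'aaab'
   3  s[1:],s[11:]  2  'aa'
   4  s[11:],s[6:]  3  'aab'
   5  s[6:],s[2:]  6  'aabbaa'
   6  s[2:],s[12:]  1  'a'
   7  s[12:],s[7:]  2  'ab'
   8  s[7:],s[3:]  5  'abbaa'
   9  s[3:],s[13:]  0  ''
  10  s[13:],s[9:]  1  'b'
  11  s[9:],s[5:]  3  'baa'
  12  s[5:],s[8:]  1  'b'
  13  s[8:],s[4:]  4  'bbaa'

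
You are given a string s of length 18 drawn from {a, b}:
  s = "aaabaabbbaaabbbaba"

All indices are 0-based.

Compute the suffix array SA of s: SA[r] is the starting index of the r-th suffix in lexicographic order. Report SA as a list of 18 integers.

[17, 0, 9, 1, 4, 10, 15, 2, 5, 11, 16, 8, 3, 14, 7, 13, 6, 12]

sorted suffixes:
  #0 SA[0]=17  'a'
  #1 SA[1]=0  'aaabaabbbaaabbbaba'
  #2 SA[2]=9  'aaabbbaba'
  #3 SA[3]=1  'aabaabbbaaabbbaba'
  #4 SA[4]=4  'aabbbaaabbbaba'
  #5 SA[5]=10  'aabbbaba'
  #6 SA[6]=15  'aba'
  #7 SA[7]=2  'abaabbbaaabbbaba'
  #8 SA[8]=5  'abbbaaabbbaba'
  #9 SA[9]=11  'abbbaba'
  #10 SA[10]=16  'ba'
  #11 SA[11]=8  'baaabbbaba'
  #12 SA[12]=3  'baabbbaaabbbaba'
  #13 SA[13]=14  'baba'
  #14 SA[14]=7  'bbaaabbbaba'
  #15 SA[15]=13  'bbaba'
  #16 SA[16]=6  'bbbaaabbbaba'
  #17 SA[17]=12  'bbbaba'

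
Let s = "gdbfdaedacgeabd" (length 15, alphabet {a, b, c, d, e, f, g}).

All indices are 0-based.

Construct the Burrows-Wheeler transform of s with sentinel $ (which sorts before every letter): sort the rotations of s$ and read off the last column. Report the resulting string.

deddadabefggab$c

rank  rotation          last
    0  $gdbfdaedacgeabd  d
    1  abd$gdbfdaedacge  e
    2  acgeabd$gdbfdaed  d
    3  aedacgeabd$gdbfd  d
    4  bd$gdbfdaedacgea  a
    5  bfdaedacgeabd$gd  d
    6  cgeabd$gdbfdaeda  a
    7  d$gdbfdaedacgeab  b
    8  dacgeabd$gdbfdae  e
    9  daedacgeabd$gdbf  f
   10  dbfdaedacgeabd$g  g
   11  eabd$gdbfdaedacg  g
   12  edacgeabd$gdbfda  a
   13  fdaedacgeabd$gdb  b
   14  gdbfdaedacgeabd$  $
   15  geabd$gdbfdaedac  c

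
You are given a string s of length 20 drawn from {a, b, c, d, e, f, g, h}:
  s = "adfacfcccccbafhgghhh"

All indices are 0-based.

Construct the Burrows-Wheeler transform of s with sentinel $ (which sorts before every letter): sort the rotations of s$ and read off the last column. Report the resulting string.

hf$bcccccfaadcahghfhg

rank  rotation               last
    0  $adfacfcccccbafhgghhh  h
    1  acfcccccbafhgghhh$adf  f
    2  adfacfcccccbafhgghhh$  $
    3  afhgghhh$adfacfcccccb  b
    4  bafhgghhh$adfacfccccc  c
    5  cbafhgghhh$adfacfcccc  c
    6  ccbafhgghhh$adfacfccc  c
    7  cccbafhgghhh$adfacfcc  c
    8  ccccbafhgghhh$adfacfc  c
    9  cccccbafhgghhh$adfacf  f
   10  cfcccccbafhgghhh$adfa  a
   11  dfacfcccccbafhgghhh$a  a
   12  facfcccccbafhgghhh$ad  d
   13  fcccccbafhgghhh$adfac  c
   14  fhgghhh$adfacfcccccba  a
   15  gghhh$adfacfcccccbafh  h
   16  ghhh$adfacfcccccbafhg  g
   17  h$adfacfcccccbafhgghh  h
   18  hgghhh$adfacfcccccbaf  f
   19  hh$adfacfcccccbafhggh  h
   20  hhh$adfacfcccccbafhgg  g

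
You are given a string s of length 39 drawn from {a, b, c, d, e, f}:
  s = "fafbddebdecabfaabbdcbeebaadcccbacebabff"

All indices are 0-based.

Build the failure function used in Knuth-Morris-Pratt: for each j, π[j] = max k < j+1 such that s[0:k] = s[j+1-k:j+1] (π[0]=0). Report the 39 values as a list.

π[0] = 0
j=1 s[j]='a': π[1]=0 (border '')
j=2 s[j]='f': π[2]=1 (border 'f')
j=3 s[j]='b': k: 1→0; π[3]=0 (border '')
j=4 s[j]='d': π[4]=0 (border '')
j=5 s[j]='d': π[5]=0 (border '')
j=6 s[j]='e': π[6]=0 (border '')
j=7 s[j]='b': π[7]=0 (border '')
j=8 s[j]='d': π[8]=0 (border '')
j=9 s[j]='e': π[9]=0 (border '')
j=10 s[j]='c': π[10]=0 (border '')
j=11 s[j]='a': π[11]=0 (border '')
j=12 s[j]='b': π[12]=0 (border '')
j=13 s[j]='f': π[13]=1 (border 'f')
j=14 s[j]='a': π[14]=2 (border 'fa')
j=15 s[j]='a': k: 2→0; π[15]=0 (border '')
j=16 s[j]='b': π[16]=0 (border '')
j=17 s[j]='b': π[17]=0 (border '')
j=18 s[j]='d': π[18]=0 (border '')
j=19 s[j]='c': π[19]=0 (border '')
j=20 s[j]='b': π[20]=0 (border '')
j=21 s[j]='e': π[21]=0 (border '')
j=22 s[j]='e': π[22]=0 (border '')
j=23 s[j]='b': π[23]=0 (border '')
j=24 s[j]='a': π[24]=0 (border '')
j=25 s[j]='a': π[25]=0 (border '')
j=26 s[j]='d': π[26]=0 (border '')
j=27 s[j]='c': π[27]=0 (border '')
j=28 s[j]='c': π[28]=0 (border '')
j=29 s[j]='c': π[29]=0 (border '')
j=30 s[j]='b': π[30]=0 (border '')
j=31 s[j]='a': π[31]=0 (border '')
j=32 s[j]='c': π[32]=0 (border '')
j=33 s[j]='e': π[33]=0 (border '')
j=34 s[j]='b': π[34]=0 (border '')
j=35 s[j]='a': π[35]=0 (border '')
j=36 s[j]='b': π[36]=0 (border '')
j=37 s[j]='f': π[37]=1 (border 'f')
j=38 s[j]='f': k: 1→0; π[38]=1 (border 'f')

[0, 0, 1, 0, 0, 0, 0, 0, 0, 0, 0, 0, 0, 1, 2, 0, 0, 0, 0, 0, 0, 0, 0, 0, 0, 0, 0, 0, 0, 0, 0, 0, 0, 0, 0, 0, 0, 1, 1]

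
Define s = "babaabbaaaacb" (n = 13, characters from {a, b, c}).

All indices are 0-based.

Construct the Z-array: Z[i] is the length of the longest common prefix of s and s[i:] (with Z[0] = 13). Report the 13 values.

[13, 0, 2, 0, 0, 1, 2, 0, 0, 0, 0, 0, 1]

Z[0]=13
i=1: fresh scan; Z[1]=0
i=2: fresh scan; Z[2]=2 extend→box=[2,4)
i=3: min(r-i=1, Z[1]=0)=0; Z[3]=0
i=4: fresh scan; Z[4]=0
i=5: fresh scan; Z[5]=1 extend→box=[5,6)
i=6: fresh scan; Z[6]=2 extend→box=[6,8)
i=7: min(r-i=1, Z[1]=0)=0; Z[7]=0
i=8: fresh scan; Z[8]=0
i=9: fresh scan; Z[9]=0
i=10: fresh scan; Z[10]=0
i=11: fresh scan; Z[11]=0
i=12: fresh scan; Z[12]=1 extend→box=[12,13)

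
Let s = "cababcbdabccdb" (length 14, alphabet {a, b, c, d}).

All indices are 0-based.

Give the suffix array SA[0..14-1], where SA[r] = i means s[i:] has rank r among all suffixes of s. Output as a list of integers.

sorted suffixes:
  #0 SA[0]=1  'ababcbdabccdb'
  #1 SA[1]=3  'abcbdabccdb'
  #2 SA[2]=8  'abccdb'
  #3 SA[3]=13  'b'
  #4 SA[4]=2  'babcbdabccdb'
  #5 SA[5]=4  'bcbdabccdb'
  #6 SA[6]=9  'bccdb'
  #7 SA[7]=6  'bdabccdb'
  #8 SA[8]=0  'cababcbdabccdb'
  #9 SA[9]=5  'cbdabccdb'
  #10 SA[10]=10  'ccdb'
  #11 SA[11]=11  'cdb'
  #12 SA[12]=7  'dabccdb'
  #13 SA[13]=12  'db'

[1, 3, 8, 13, 2, 4, 9, 6, 0, 5, 10, 11, 7, 12]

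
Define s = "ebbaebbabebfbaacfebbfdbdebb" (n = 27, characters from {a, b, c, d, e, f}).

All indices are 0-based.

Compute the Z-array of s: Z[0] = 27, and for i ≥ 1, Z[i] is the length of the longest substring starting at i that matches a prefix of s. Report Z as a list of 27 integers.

Z[0]=27
i=1: fresh scan; Z[1]=0
i=2: fresh scan; Z[2]=0
i=3: fresh scan; Z[3]=0
i=4: fresh scan; Z[4]=4 extend→box=[4,8)
i=5: min(r-i=3, Z[1]=0)=0; Z[5]=0
i=6: min(r-i=2, Z[2]=0)=0; Z[6]=0
i=7: min(r-i=1, Z[3]=0)=0; Z[7]=0
i=8: fresh scan; Z[8]=0
i=9: fresh scan; Z[9]=2 extend→box=[9,11)
i=10: min(r-i=1, Z[1]=0)=0; Z[10]=0
i=11: fresh scan; Z[11]=0
i=12: fresh scan; Z[12]=0
i=13: fresh scan; Z[13]=0
i=14: fresh scan; Z[14]=0
i=15: fresh scan; Z[15]=0
i=16: fresh scan; Z[16]=0
i=17: fresh scan; Z[17]=3 extend→box=[17,20)
i=18: min(r-i=2, Z[1]=0)=0; Z[18]=0
i=19: min(r-i=1, Z[2]=0)=0; Z[19]=0
i=20: fresh scan; Z[20]=0
i=21: fresh scan; Z[21]=0
i=22: fresh scan; Z[22]=0
i=23: fresh scan; Z[23]=0
i=24: fresh scan; Z[24]=3 extend→box=[24,27)
i=25: min(r-i=2, Z[1]=0)=0; Z[25]=0
i=26: min(r-i=1, Z[2]=0)=0; Z[26]=0

[27, 0, 0, 0, 4, 0, 0, 0, 0, 2, 0, 0, 0, 0, 0, 0, 0, 3, 0, 0, 0, 0, 0, 0, 3, 0, 0]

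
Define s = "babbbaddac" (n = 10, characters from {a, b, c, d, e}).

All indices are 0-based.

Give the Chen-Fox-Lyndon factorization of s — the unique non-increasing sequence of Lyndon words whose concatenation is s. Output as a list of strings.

emit factor 1: 'b' (i=0, period=1)
emit factor 2: 'abbbaddac' (i=1, period=9)

["b", "abbbaddac"]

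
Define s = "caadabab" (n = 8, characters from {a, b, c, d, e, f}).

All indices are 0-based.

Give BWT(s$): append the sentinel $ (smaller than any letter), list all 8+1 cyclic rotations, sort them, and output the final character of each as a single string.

bcbdaaa$a

rank  rotation   last
    0  $caadabab  b
    1  aadabab$c  c
    2  ab$caadab  b
    3  abab$caad  d
    4  adabab$ca  a
    5  b$caadaba  a
    6  bab$caada  a
    7  caadabab$  $
    8  dabab$caa  a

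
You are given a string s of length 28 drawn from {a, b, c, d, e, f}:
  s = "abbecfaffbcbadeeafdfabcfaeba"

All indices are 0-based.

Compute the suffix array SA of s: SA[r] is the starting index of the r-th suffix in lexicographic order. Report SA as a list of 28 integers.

rank | idx | suffix
   0 |  27 | a
   1 |   0 | abbecfaffbcbadeeafdfabcfaeba
   2 |  20 | abcfaeba
   3 |  12 | adeeafdfabcfaeba
   4 |  24 | aeba
   5 |  16 | afdfabcfaeba
   6 |   6 | affbcbadeeafdfabcfaeba
   7 |  26 | ba
   8 |  11 | badeeafdfabcfaeba
   9 |   1 | bbecfaffbcbadeeafdfabcfaeba
  10 |   9 | bcbadeeafdfabcfaeba
  11 |  21 | bcfaeba
  12 |   2 | becfaffbcbadeeafdfabcfaeba
  13 |  10 | cbadeeafdfabcfaeba
  14 |  22 | cfaeba
  15 |   4 | cfaffbcbadeeafdfabcfaeba
  16 |  13 | deeafdfabcfaeba
  17 |  18 | dfabcfaeba
  18 |  15 | eafdfabcfaeba
  19 |  25 | eba
  20 |   3 | ecfaffbcbadeeafdfabcfaeba
  21 |  14 | eeafdfabcfaeba
  22 |  19 | fabcfaeba
  23 |  23 | faeba
  24 |   5 | faffbcbadeeafdfabcfaeba
  25 |   8 | fbcbadeeafdfabcfaeba
  26 |  17 | fdfabcfaeba
  27 |   7 | ffbcbadeeafdfabcfaeba

[27, 0, 20, 12, 24, 16, 6, 26, 11, 1, 9, 21, 2, 10, 22, 4, 13, 18, 15, 25, 3, 14, 19, 23, 5, 8, 17, 7]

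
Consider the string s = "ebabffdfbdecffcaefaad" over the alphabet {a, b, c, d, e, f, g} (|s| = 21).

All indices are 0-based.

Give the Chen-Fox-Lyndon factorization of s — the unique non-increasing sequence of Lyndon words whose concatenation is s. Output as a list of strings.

emit factor 1: 'e' (i=0, period=1)
emit factor 2: 'b' (i=1, period=1)
emit factor 3: 'abffdfbdecffcaef' (i=2, period=16)
emit factor 4: 'aad' (i=18, period=3)

["e", "b", "abffdfbdecffcaef", "aad"]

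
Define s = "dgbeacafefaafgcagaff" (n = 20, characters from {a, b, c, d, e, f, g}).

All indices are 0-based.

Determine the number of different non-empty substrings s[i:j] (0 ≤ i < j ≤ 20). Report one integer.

194

rank | idx | suffix
   0 |  10 | aafgcagaff
   1 |   4 | acafefaafgcagaff
   2 |   6 | afefaafgcagaff
   3 |  17 | aff
   4 |  11 | afgcagaff
   5 |  15 | agaff
   6 |   2 | beacafefaafgcagaff
   7 |   5 | cafefaafgcagaff
   8 |  14 | cagaff
   9 |   0 | dgbeacafefaafgcagaff
  10 |   3 | eacafefaafgcagaff
  11 |   8 | efaafgcagaff
  12 |  19 | f
  13 |   9 | faafgcagaff
  14 |   7 | fefaafgcagaff
  15 |  18 | ff
  16 |  12 | fgcagaff
  17 |  16 | gaff
  18 |   1 | gbeacafefaafgcagaff
  19 |  13 | gcagaff

SA = [10, 4, 6, 17, 11, 15, 2, 5, 14, 0, 3, 8, 19, 9, 7, 18, 12, 16, 1, 13]
[i] adj suffixes → lcp
  [1] 10/4 → 1 ('a')
  [2] 4/6 → 1 ('a')
  [3] 6/17 → 2 ('af')
  [4] 17/11 → 2 ('af')
  [5] 11/15 → 1 ('a')
  [6] 15/2 → 0 ('')
  [7] 2/5 → 0 ('')
  [8] 5/14 → 2 ('ca')
  [9] 14/0 → 0 ('')
  [10] 0/3 → 0 ('')
  [11] 3/8 → 1 ('e')
  [12] 8/19 → 0 ('')
  [13] 19/9 → 1 ('f')
  [14] 9/7 → 1 ('f')
  [15] 7/18 → 1 ('f')
  [16] 18/12 → 1 ('f')
  [17] 12/16 → 0 ('')
  [18] 16/1 → 1 ('g')
  [19] 1/13 → 1 ('g')

n(n+1)/2 = 20·21/2 = 210
Σ LCP = 0 + 1 + 1 + 2 + 2 + 1 + 0 + 0 + 2 + 0 + 0 + 1 + 0 + 1 + 1 + 1 + 1 + 0 + 1 + 1 = 16
distinct = 210 − 16 = 194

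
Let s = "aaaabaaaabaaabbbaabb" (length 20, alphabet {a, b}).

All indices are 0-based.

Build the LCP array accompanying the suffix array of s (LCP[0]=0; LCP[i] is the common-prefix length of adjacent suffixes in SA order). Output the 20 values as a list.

sorted suffixes:
  #0 SA[0]=0  'aaaabaaaabaaabbbaabb'
  #1 SA[1]=5  'aaaabaaabbbaabb'
  #2 SA[2]=1  'aaabaaaabaaabbbaabb'
  #3 SA[3]=6  'aaabaaabbbaabb'
  #4 SA[4]=10  'aaabbbaabb'
  #5 SA[5]=2  'aabaaaabaaabbbaabb'
  #6 SA[6]=7  'aabaaabbbaabb'
  #7 SA[7]=16  'aabb'
  #8 SA[8]=11  'aabbbaabb'
  #9 SA[9]=3  'abaaaabaaabbbaabb'
  #10 SA[10]=8  'abaaabbbaabb'
  #11 SA[11]=17  'abb'
  #12 SA[12]=12  'abbbaabb'
  #13 SA[13]=19  'b'
  #14 SA[14]=4  'baaaabaaabbbaabb'
  #15 SA[15]=9  'baaabbbaabb'
  #16 SA[16]=15  'baabb'
  #17 SA[17]=18  'bb'
  #18 SA[18]=14  'bbaabb'
  #19 SA[19]=13  'bbbaabb'

SA = [0, 5, 1, 6, 10, 2, 7, 16, 11, 3, 8, 17, 12, 19, 4, 9, 15, 18, 14, 13]
rank  pair      lcp
   1  s[0:],s[5:]  8  'aaaabaaa'
   2  s[5:],s[1:]  3  'aaa'
   3  s[1:],s[6:]  7  'aaabaaa'
   4  s[6:],s[10:]  4  'aaab'
   5  s[10:],s[2:]  2  'aa'
   6  s[2:],s[7:]  6  'aabaaa'
   7  s[7:],s[16:]  3  'aab'
   8  s[16:],s[11:]  4  'aabb'
   9  s[11:],s[3:]  1  'a'
  10  s[3:],s[8:]  5  'abaaa'
  11  s[8:],s[17:]  2  'ab'
  12  s[17:],s[12:]  3  'abb'
  13  s[12:],s[19:]  0  ''
  14  s[19:],s[4:]  1  'b'
  15  s[4:],s[9:]  4  'baaa'
  16  s[9:],s[15:]  3  'baa'
  17  s[15:],s[18:]  1  'b'
  18  s[18:],s[14:]  2  'bb'
  19  s[14:],s[13:]  2  'bb'

[0, 8, 3, 7, 4, 2, 6, 3, 4, 1, 5, 2, 3, 0, 1, 4, 3, 1, 2, 2]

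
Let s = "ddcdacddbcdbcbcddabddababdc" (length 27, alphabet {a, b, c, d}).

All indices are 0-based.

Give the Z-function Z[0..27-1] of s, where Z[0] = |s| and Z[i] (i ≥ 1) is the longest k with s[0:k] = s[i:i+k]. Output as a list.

[27, 1, 0, 1, 0, 0, 2, 1, 0, 0, 1, 0, 0, 0, 0, 2, 1, 0, 0, 2, 1, 0, 0, 0, 0, 1, 0]

Z[0]=27
i=1: outside box; Z[1]=1 grow→box=[1,2)
i=2: outside box; Z[2]=0
i=3: outside box; Z[3]=1 grow→box=[3,4)
i=4: outside box; Z[4]=0
i=5: outside box; Z[5]=0
i=6: outside box; Z[6]=2 grow→box=[6,8)
i=7: min(r-i=1, Z[1]=1)=1; Z[7]=1
i=8: outside box; Z[8]=0
i=9: outside box; Z[9]=0
i=10: outside box; Z[10]=1 grow→box=[10,11)
i=11: outside box; Z[11]=0
i=12: outside box; Z[12]=0
i=13: outside box; Z[13]=0
i=14: outside box; Z[14]=0
i=15: outside box; Z[15]=2 grow→box=[15,17)
i=16: min(r-i=1, Z[1]=1)=1; Z[16]=1
i=17: outside box; Z[17]=0
i=18: outside box; Z[18]=0
i=19: outside box; Z[19]=2 grow→box=[19,21)
i=20: min(r-i=1, Z[1]=1)=1; Z[20]=1
i=21: outside box; Z[21]=0
i=22: outside box; Z[22]=0
i=23: outside box; Z[23]=0
i=24: outside box; Z[24]=0
i=25: outside box; Z[25]=1 grow→box=[25,26)
i=26: outside box; Z[26]=0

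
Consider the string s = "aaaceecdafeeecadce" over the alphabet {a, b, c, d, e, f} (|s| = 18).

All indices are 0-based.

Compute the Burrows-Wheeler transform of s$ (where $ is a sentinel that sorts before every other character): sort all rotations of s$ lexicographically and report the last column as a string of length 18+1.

rank  rotation             last
    0  $aaaceecdafeeecadce  e
    1  aaaceecdafeeecadce$  $
    2  aaceecdafeeecadce$a  a
    3  aceecdafeeecadce$aa  a
    4  adce$aaaceecdafeeec  c
    5  afeeecadce$aaaceecd  d
    6  cadce$aaaceecdafeee  e
    7  cdafeeecadce$aaacee  e
    8  ce$aaaceecdafeeecad  d
    9  ceecdafeeecadce$aaa  a
   10  dafeeecadce$aaaceec  c
   11  dce$aaaceecdafeeeca  a
   12  e$aaaceecdafeeecadc  c
   13  ecadce$aaaceecdafee  e
   14  ecdafeeecadce$aaace  e
   15  eecadce$aaaceecdafe  e
   16  eecdafeeecadce$aaac  c
   17  eeecadce$aaaceecdaf  f
   18  feeecadce$aaaceecda  a

e$aacdeedacaceeecfa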